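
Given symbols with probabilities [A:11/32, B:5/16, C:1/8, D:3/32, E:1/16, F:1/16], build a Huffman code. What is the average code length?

Huffman tree construction:
Combine smallest probabilities repeatedly
Resulting codes:
  A: 11 (length 2)
  B: 10 (length 2)
  C: 011 (length 3)
  D: 010 (length 3)
  E: 000 (length 3)
  F: 001 (length 3)
Average length = Σ p(s) × length(s) = 2.3438 bits


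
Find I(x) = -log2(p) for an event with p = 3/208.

Information content I(x) = -log₂(p(x))
I = -log₂(3/208) = -log₂(0.0144)
I = 6.1155 bits


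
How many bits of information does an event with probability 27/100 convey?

Information content I(x) = -log₂(p(x))
I = -log₂(27/100) = -log₂(0.2700)
I = 1.8890 bits


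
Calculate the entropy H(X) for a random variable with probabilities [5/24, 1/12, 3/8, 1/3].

H(X) = -Σ p(x) log₂ p(x)
  -5/24 × log₂(5/24) = 0.4715
  -1/12 × log₂(1/12) = 0.2987
  -3/8 × log₂(3/8) = 0.5306
  -1/3 × log₂(1/3) = 0.5283
H(X) = 1.8292 bits


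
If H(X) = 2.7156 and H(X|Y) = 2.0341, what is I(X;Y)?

I(X;Y) = H(X) - H(X|Y)
I(X;Y) = 2.7156 - 2.0341 = 0.6815 bits


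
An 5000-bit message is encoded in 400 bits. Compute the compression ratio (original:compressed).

Compression ratio = Original / Compressed
= 5000 / 400 = 12.50:1


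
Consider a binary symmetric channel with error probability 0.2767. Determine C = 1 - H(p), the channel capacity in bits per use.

For BSC with error probability p:
C = 1 - H(p) where H(p) is binary entropy
H(0.2767) = -0.2767 × log₂(0.2767) - 0.7233 × log₂(0.7233)
H(p) = 0.8509
C = 1 - 0.8509 = 0.1491 bits/use


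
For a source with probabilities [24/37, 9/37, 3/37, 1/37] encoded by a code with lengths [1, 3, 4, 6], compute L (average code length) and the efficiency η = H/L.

Average length L = Σ p_i × l_i = 1.8649 bits
Entropy H = 1.3359 bits
Efficiency η = H/L × 100% = 71.63%


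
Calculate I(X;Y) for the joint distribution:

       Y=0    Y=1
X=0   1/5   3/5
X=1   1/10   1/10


H(X) = 0.7219, H(Y) = 0.8813, H(X,Y) = 1.5710
I(X;Y) = H(X) + H(Y) - H(X,Y) = 0.0323 bits


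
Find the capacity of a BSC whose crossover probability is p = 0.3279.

For BSC with error probability p:
C = 1 - H(p) where H(p) is binary entropy
H(0.3279) = -0.3279 × log₂(0.3279) - 0.6721 × log₂(0.6721)
H(p) = 0.9128
C = 1 - 0.9128 = 0.0872 bits/use


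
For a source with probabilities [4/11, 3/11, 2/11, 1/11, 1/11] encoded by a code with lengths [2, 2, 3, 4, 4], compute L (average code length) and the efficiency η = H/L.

Average length L = Σ p_i × l_i = 2.5455 bits
Entropy H = 2.1181 bits
Efficiency η = H/L × 100% = 83.21%


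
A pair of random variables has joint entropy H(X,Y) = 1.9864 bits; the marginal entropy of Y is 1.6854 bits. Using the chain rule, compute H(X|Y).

Chain rule: H(X,Y) = H(X|Y) + H(Y)
H(X|Y) = H(X,Y) - H(Y) = 1.9864 - 1.6854 = 0.301 bits


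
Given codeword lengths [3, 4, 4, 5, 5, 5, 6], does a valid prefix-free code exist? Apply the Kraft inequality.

Kraft inequality: Σ 2^(-l_i) ≤ 1 for prefix-free code
Calculating: 2^(-3) + 2^(-4) + 2^(-4) + 2^(-5) + 2^(-5) + 2^(-5) + 2^(-6)
= 0.125 + 0.0625 + 0.0625 + 0.03125 + 0.03125 + 0.03125 + 0.015625
= 0.3594
Since 0.3594 ≤ 1, prefix-free code exists


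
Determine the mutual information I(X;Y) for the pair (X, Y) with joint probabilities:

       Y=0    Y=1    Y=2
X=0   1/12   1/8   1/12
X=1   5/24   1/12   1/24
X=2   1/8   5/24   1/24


H(X) = 1.5774, H(Y) = 1.4834, H(X,Y) = 2.9713
I(X;Y) = H(X) + H(Y) - H(X,Y) = 0.0895 bits


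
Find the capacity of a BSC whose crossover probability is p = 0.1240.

For BSC with error probability p:
C = 1 - H(p) where H(p) is binary entropy
H(0.1240) = -0.1240 × log₂(0.1240) - 0.8760 × log₂(0.8760)
H(p) = 0.5408
C = 1 - 0.5408 = 0.4592 bits/use


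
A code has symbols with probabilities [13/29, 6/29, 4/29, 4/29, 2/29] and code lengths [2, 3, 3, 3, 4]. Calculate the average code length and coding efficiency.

Average length L = Σ p_i × l_i = 2.6207 bits
Entropy H = 2.0437 bits
Efficiency η = H/L × 100% = 77.98%


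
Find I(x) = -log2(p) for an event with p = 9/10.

Information content I(x) = -log₂(p(x))
I = -log₂(9/10) = -log₂(0.9000)
I = 0.1520 bits


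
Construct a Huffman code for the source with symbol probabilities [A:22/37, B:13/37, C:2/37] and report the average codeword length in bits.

Huffman tree construction:
Combine smallest probabilities repeatedly
Resulting codes:
  A: 1 (length 1)
  B: 01 (length 2)
  C: 00 (length 2)
Average length = Σ p(s) × length(s) = 1.4054 bits


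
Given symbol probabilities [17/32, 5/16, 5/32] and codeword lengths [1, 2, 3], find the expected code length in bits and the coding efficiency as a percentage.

Average length L = Σ p_i × l_i = 1.6250 bits
Entropy H = 1.4276 bits
Efficiency η = H/L × 100% = 87.85%


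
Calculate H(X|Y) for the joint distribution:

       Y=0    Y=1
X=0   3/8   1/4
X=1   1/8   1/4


H(X|Y) = Σ_y p(y) H(X|Y=y)
  p(Y=0) = 1/2, H(X|Y=0) = 0.8113
  p(Y=1) = 1/2, H(X|Y=1) = 1.0000
H(X|Y) = 0.5000×0.8113 + 0.5000×1.0000 = 0.9056 bits


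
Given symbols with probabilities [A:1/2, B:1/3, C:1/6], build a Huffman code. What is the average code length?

Huffman tree construction:
Combine smallest probabilities repeatedly
Resulting codes:
  A: 0 (length 1)
  B: 11 (length 2)
  C: 10 (length 2)
Average length = Σ p(s) × length(s) = 1.5000 bits


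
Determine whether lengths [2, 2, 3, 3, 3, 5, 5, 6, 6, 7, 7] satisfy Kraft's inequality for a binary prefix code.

Kraft inequality: Σ 2^(-l_i) ≤ 1 for prefix-free code
Calculating: 2^(-2) + 2^(-2) + 2^(-3) + 2^(-3) + 2^(-3) + 2^(-5) + 2^(-5) + 2^(-6) + 2^(-6) + 2^(-7) + 2^(-7)
= 0.25 + 0.25 + 0.125 + 0.125 + 0.125 + 0.03125 + 0.03125 + 0.015625 + 0.015625 + 0.0078125 + 0.0078125
= 0.9844
Since 0.9844 ≤ 1, prefix-free code exists


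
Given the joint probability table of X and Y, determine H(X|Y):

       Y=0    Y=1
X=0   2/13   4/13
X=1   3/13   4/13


H(X|Y) = Σ_y p(y) H(X|Y=y)
  p(Y=0) = 5/13, H(X|Y=0) = 0.9710
  p(Y=1) = 8/13, H(X|Y=1) = 1.0000
H(X|Y) = 0.3846×0.9710 + 0.6154×1.0000 = 0.9888 bits


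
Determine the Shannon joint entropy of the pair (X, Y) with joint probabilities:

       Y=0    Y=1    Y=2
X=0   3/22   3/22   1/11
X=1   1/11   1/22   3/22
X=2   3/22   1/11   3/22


H(X,Y) = -Σ p(x,y) log₂ p(x,y)
  p(0,0)=3/22: -0.1364 × log₂(0.1364) = 0.3920
  p(0,1)=3/22: -0.1364 × log₂(0.1364) = 0.3920
  p(0,2)=1/11: -0.0909 × log₂(0.0909) = 0.3145
  p(1,0)=1/11: -0.0909 × log₂(0.0909) = 0.3145
  p(1,1)=1/22: -0.0455 × log₂(0.0455) = 0.2027
  p(1,2)=3/22: -0.1364 × log₂(0.1364) = 0.3920
  p(2,0)=3/22: -0.1364 × log₂(0.1364) = 0.3920
  p(2,1)=1/11: -0.0909 × log₂(0.0909) = 0.3145
  p(2,2)=3/22: -0.1364 × log₂(0.1364) = 0.3920
H(X,Y) = 3.1060 bits


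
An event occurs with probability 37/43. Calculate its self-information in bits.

Information content I(x) = -log₂(p(x))
I = -log₂(37/43) = -log₂(0.8605)
I = 0.2168 bits


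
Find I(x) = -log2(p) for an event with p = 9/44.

Information content I(x) = -log₂(p(x))
I = -log₂(9/44) = -log₂(0.2045)
I = 2.2895 bits


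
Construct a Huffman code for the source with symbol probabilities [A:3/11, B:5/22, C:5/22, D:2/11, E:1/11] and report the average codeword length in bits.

Huffman tree construction:
Combine smallest probabilities repeatedly
Resulting codes:
  A: 10 (length 2)
  B: 00 (length 2)
  C: 01 (length 2)
  D: 111 (length 3)
  E: 110 (length 3)
Average length = Σ p(s) × length(s) = 2.2727 bits


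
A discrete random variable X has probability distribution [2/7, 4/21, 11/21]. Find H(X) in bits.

H(X) = -Σ p(x) log₂ p(x)
  -2/7 × log₂(2/7) = 0.5164
  -4/21 × log₂(4/21) = 0.4557
  -11/21 × log₂(11/21) = 0.4887
H(X) = 1.4607 bits


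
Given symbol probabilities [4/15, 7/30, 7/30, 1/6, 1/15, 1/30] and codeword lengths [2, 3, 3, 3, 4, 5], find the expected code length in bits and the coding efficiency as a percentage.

Average length L = Σ p_i × l_i = 2.8667 bits
Entropy H = 2.3431 bits
Efficiency η = H/L × 100% = 81.74%


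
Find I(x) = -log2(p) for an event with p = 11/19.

Information content I(x) = -log₂(p(x))
I = -log₂(11/19) = -log₂(0.5789)
I = 0.7885 bits


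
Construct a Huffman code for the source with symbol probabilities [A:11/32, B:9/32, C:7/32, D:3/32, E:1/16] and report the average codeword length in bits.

Huffman tree construction:
Combine smallest probabilities repeatedly
Resulting codes:
  A: 11 (length 2)
  B: 10 (length 2)
  C: 01 (length 2)
  D: 001 (length 3)
  E: 000 (length 3)
Average length = Σ p(s) × length(s) = 2.1562 bits


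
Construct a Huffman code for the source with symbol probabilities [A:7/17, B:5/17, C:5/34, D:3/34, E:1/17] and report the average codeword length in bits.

Huffman tree construction:
Combine smallest probabilities repeatedly
Resulting codes:
  A: 0 (length 1)
  B: 10 (length 2)
  C: 110 (length 3)
  D: 1111 (length 4)
  E: 1110 (length 4)
Average length = Σ p(s) × length(s) = 2.0294 bits


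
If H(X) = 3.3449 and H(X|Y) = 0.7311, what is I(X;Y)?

I(X;Y) = H(X) - H(X|Y)
I(X;Y) = 3.3449 - 0.7311 = 2.6138 bits


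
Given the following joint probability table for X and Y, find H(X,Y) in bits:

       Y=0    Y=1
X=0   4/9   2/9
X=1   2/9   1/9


H(X,Y) = -Σ p(x,y) log₂ p(x,y)
  p(0,0)=4/9: -0.4444 × log₂(0.4444) = 0.5200
  p(0,1)=2/9: -0.2222 × log₂(0.2222) = 0.4822
  p(1,0)=2/9: -0.2222 × log₂(0.2222) = 0.4822
  p(1,1)=1/9: -0.1111 × log₂(0.1111) = 0.3522
H(X,Y) = 1.8366 bits


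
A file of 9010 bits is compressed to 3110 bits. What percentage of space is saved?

Space savings = (1 - Compressed/Original) × 100%
= (1 - 3110/9010) × 100%
= 65.48%


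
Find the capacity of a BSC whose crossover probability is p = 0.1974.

For BSC with error probability p:
C = 1 - H(p) where H(p) is binary entropy
H(0.1974) = -0.1974 × log₂(0.1974) - 0.8026 × log₂(0.8026)
H(p) = 0.7167
C = 1 - 0.7167 = 0.2833 bits/use


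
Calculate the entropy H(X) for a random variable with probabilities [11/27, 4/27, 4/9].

H(X) = -Σ p(x) log₂ p(x)
  -11/27 × log₂(11/27) = 0.5278
  -4/27 × log₂(4/27) = 0.4081
  -4/9 × log₂(4/9) = 0.5200
H(X) = 1.4559 bits


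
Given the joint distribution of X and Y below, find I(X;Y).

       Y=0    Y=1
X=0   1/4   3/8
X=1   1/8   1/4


H(X) = 0.9544, H(Y) = 0.9544, H(X,Y) = 1.9056
I(X;Y) = H(X) + H(Y) - H(X,Y) = 0.0032 bits


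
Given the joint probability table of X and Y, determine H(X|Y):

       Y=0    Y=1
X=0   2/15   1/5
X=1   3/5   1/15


H(X|Y) = Σ_y p(y) H(X|Y=y)
  p(Y=0) = 11/15, H(X|Y=0) = 0.6840
  p(Y=1) = 4/15, H(X|Y=1) = 0.8113
H(X|Y) = 0.7333×0.6840 + 0.2667×0.8113 = 0.7180 bits


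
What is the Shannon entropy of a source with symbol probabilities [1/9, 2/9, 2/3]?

H(X) = -Σ p(x) log₂ p(x)
  -1/9 × log₂(1/9) = 0.3522
  -2/9 × log₂(2/9) = 0.4822
  -2/3 × log₂(2/3) = 0.3900
H(X) = 1.2244 bits


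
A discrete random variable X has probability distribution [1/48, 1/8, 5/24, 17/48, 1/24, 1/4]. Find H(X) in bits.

H(X) = -Σ p(x) log₂ p(x)
  -1/48 × log₂(1/48) = 0.1164
  -1/8 × log₂(1/8) = 0.3750
  -5/24 × log₂(5/24) = 0.4715
  -17/48 × log₂(17/48) = 0.5304
  -1/24 × log₂(1/24) = 0.1910
  -1/4 × log₂(1/4) = 0.5000
H(X) = 2.1842 bits


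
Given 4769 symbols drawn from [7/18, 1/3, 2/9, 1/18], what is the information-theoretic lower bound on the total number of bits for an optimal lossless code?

Entropy H = 1.7721 bits/symbol
Minimum bits = H × n = 1.7721 × 4769
= 8451.04 bits


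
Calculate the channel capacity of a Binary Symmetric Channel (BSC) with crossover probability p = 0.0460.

For BSC with error probability p:
C = 1 - H(p) where H(p) is binary entropy
H(0.0460) = -0.0460 × log₂(0.0460) - 0.9540 × log₂(0.9540)
H(p) = 0.2692
C = 1 - 0.2692 = 0.7308 bits/use


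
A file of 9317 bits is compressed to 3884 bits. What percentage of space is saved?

Space savings = (1 - Compressed/Original) × 100%
= (1 - 3884/9317) × 100%
= 58.31%


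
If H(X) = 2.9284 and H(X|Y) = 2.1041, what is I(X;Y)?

I(X;Y) = H(X) - H(X|Y)
I(X;Y) = 2.9284 - 2.1041 = 0.8243 bits


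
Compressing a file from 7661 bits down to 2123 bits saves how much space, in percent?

Space savings = (1 - Compressed/Original) × 100%
= (1 - 2123/7661) × 100%
= 72.29%


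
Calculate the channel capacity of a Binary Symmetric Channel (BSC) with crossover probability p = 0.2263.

For BSC with error probability p:
C = 1 - H(p) where H(p) is binary entropy
H(0.2263) = -0.2263 × log₂(0.2263) - 0.7737 × log₂(0.7737)
H(p) = 0.7715
C = 1 - 0.7715 = 0.2285 bits/use


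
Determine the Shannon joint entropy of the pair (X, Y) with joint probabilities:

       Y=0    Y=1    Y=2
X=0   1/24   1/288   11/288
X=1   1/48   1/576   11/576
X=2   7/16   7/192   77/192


H(X,Y) = -Σ p(x,y) log₂ p(x,y)
  p(0,0)=1/24: -0.0417 × log₂(0.0417) = 0.1910
  p(0,1)=1/288: -0.0035 × log₂(0.0035) = 0.0284
  p(0,2)=11/288: -0.0382 × log₂(0.0382) = 0.1799
  p(1,0)=1/48: -0.0208 × log₂(0.0208) = 0.1164
  p(1,1)=1/576: -0.0017 × log₂(0.0017) = 0.0159
  p(1,2)=11/576: -0.0191 × log₂(0.0191) = 0.1091
  p(2,0)=7/16: -0.4375 × log₂(0.4375) = 0.5218
  p(2,1)=7/192: -0.0365 × log₂(0.0365) = 0.1742
  p(2,2)=77/192: -0.4010 × log₂(0.4010) = 0.5286
H(X,Y) = 1.8653 bits


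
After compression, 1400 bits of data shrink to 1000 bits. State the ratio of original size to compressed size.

Compression ratio = Original / Compressed
= 1400 / 1000 = 1.40:1


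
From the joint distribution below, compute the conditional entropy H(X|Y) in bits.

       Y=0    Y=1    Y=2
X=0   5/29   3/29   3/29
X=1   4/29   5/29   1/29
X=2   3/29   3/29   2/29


H(X|Y) = Σ_y p(y) H(X|Y=y)
  p(Y=0) = 12/29, H(X|Y=0) = 1.5546
  p(Y=1) = 11/29, H(X|Y=1) = 1.5395
  p(Y=2) = 6/29, H(X|Y=2) = 1.4591
H(X|Y) = 0.4138×1.5546 + 0.3793×1.5395 + 0.2069×1.4591 = 1.5291 bits


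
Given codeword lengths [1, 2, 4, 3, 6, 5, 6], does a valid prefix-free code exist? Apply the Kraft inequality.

Kraft inequality: Σ 2^(-l_i) ≤ 1 for prefix-free code
Calculating: 2^(-1) + 2^(-2) + 2^(-4) + 2^(-3) + 2^(-6) + 2^(-5) + 2^(-6)
= 0.5 + 0.25 + 0.0625 + 0.125 + 0.015625 + 0.03125 + 0.015625
= 1.0000
Since 1.0000 ≤ 1, prefix-free code exists


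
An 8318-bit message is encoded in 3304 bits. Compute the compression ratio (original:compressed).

Compression ratio = Original / Compressed
= 8318 / 3304 = 2.52:1


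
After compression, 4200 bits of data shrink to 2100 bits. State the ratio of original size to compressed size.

Compression ratio = Original / Compressed
= 4200 / 2100 = 2.00:1


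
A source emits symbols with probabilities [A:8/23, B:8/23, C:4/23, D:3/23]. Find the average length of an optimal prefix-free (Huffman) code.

Huffman tree construction:
Combine smallest probabilities repeatedly
Resulting codes:
  A: 11 (length 2)
  B: 0 (length 1)
  C: 101 (length 3)
  D: 100 (length 3)
Average length = Σ p(s) × length(s) = 1.9565 bits


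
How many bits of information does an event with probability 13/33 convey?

Information content I(x) = -log₂(p(x))
I = -log₂(13/33) = -log₂(0.3939)
I = 1.3440 bits


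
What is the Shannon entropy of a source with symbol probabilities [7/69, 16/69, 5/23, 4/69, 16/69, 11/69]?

H(X) = -Σ p(x) log₂ p(x)
  -7/69 × log₂(7/69) = 0.3349
  -16/69 × log₂(16/69) = 0.4889
  -5/23 × log₂(5/23) = 0.4786
  -4/69 × log₂(4/69) = 0.2382
  -16/69 × log₂(16/69) = 0.4889
  -11/69 × log₂(11/69) = 0.4223
H(X) = 2.4519 bits


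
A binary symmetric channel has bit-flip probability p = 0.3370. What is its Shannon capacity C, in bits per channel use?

For BSC with error probability p:
C = 1 - H(p) where H(p) is binary entropy
H(0.3370) = -0.3370 × log₂(0.3370) - 0.6630 × log₂(0.6630)
H(p) = 0.9219
C = 1 - 0.9219 = 0.0781 bits/use


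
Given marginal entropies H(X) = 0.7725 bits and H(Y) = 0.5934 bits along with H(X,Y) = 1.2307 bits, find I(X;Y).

I(X;Y) = H(X) + H(Y) - H(X,Y)
I(X;Y) = 0.7725 + 0.5934 - 1.2307 = 0.1352 bits


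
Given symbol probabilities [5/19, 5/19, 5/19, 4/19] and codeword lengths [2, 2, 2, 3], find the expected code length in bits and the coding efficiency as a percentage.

Average length L = Σ p_i × l_i = 2.2105 bits
Entropy H = 1.9938 bits
Efficiency η = H/L × 100% = 90.19%


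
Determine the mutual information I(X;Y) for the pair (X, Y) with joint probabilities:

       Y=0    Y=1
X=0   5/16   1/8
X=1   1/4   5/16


H(X) = 0.9887, H(Y) = 0.9887, H(X,Y) = 1.9238
I(X;Y) = H(X) + H(Y) - H(X,Y) = 0.0536 bits


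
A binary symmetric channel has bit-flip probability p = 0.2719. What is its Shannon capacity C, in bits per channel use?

For BSC with error probability p:
C = 1 - H(p) where H(p) is binary entropy
H(0.2719) = -0.2719 × log₂(0.2719) - 0.7281 × log₂(0.7281)
H(p) = 0.8442
C = 1 - 0.8442 = 0.1558 bits/use


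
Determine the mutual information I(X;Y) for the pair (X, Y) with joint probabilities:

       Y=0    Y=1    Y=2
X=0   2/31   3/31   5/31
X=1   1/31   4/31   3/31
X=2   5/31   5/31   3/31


H(X) = 1.5566, H(Y) = 1.5647, H(X,Y) = 3.0480
I(X;Y) = H(X) + H(Y) - H(X,Y) = 0.0734 bits


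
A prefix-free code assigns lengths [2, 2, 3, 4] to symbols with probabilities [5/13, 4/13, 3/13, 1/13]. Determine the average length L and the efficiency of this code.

Average length L = Σ p_i × l_i = 2.3846 bits
Entropy H = 1.8262 bits
Efficiency η = H/L × 100% = 76.58%


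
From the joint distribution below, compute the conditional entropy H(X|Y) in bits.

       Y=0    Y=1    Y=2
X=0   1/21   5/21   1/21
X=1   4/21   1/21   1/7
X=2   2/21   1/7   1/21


H(X|Y) = Σ_y p(y) H(X|Y=y)
  p(Y=0) = 1/3, H(X|Y=0) = 1.3788
  p(Y=1) = 3/7, H(X|Y=1) = 1.3516
  p(Y=2) = 5/21, H(X|Y=2) = 1.3710
H(X|Y) = 0.3333×1.3788 + 0.4286×1.3516 + 0.2381×1.3710 = 1.3653 bits


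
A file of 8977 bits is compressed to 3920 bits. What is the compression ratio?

Compression ratio = Original / Compressed
= 8977 / 3920 = 2.29:1


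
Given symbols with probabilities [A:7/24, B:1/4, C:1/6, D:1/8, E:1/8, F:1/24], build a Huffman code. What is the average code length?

Huffman tree construction:
Combine smallest probabilities repeatedly
Resulting codes:
  A: 10 (length 2)
  B: 01 (length 2)
  C: 111 (length 3)
  D: 001 (length 3)
  E: 110 (length 3)
  F: 000 (length 3)
Average length = Σ p(s) × length(s) = 2.4583 bits


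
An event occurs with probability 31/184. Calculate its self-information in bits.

Information content I(x) = -log₂(p(x))
I = -log₂(31/184) = -log₂(0.1685)
I = 2.5694 bits


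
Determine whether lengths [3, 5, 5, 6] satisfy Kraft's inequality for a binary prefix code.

Kraft inequality: Σ 2^(-l_i) ≤ 1 for prefix-free code
Calculating: 2^(-3) + 2^(-5) + 2^(-5) + 2^(-6)
= 0.125 + 0.03125 + 0.03125 + 0.015625
= 0.2031
Since 0.2031 ≤ 1, prefix-free code exists


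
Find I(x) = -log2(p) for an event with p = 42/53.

Information content I(x) = -log₂(p(x))
I = -log₂(42/53) = -log₂(0.7925)
I = 0.3356 bits


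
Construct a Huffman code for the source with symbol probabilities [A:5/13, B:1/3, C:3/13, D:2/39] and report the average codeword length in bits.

Huffman tree construction:
Combine smallest probabilities repeatedly
Resulting codes:
  A: 0 (length 1)
  B: 11 (length 2)
  C: 101 (length 3)
  D: 100 (length 3)
Average length = Σ p(s) × length(s) = 1.8974 bits


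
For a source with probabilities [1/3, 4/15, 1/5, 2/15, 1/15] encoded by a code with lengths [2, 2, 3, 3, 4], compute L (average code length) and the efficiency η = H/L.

Average length L = Σ p_i × l_i = 2.4667 bits
Entropy H = 2.1493 bits
Efficiency η = H/L × 100% = 87.13%


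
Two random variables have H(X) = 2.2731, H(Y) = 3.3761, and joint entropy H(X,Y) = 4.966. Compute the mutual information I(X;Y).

I(X;Y) = H(X) + H(Y) - H(X,Y)
I(X;Y) = 2.2731 + 3.3761 - 4.966 = 0.6832 bits


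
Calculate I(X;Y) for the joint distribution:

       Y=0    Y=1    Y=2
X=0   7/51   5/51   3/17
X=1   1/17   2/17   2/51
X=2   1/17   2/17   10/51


H(X) = 1.5351, H(Y) = 1.5581, H(X,Y) = 3.0148
I(X;Y) = H(X) + H(Y) - H(X,Y) = 0.0784 bits


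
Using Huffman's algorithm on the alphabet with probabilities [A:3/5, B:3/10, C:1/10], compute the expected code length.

Huffman tree construction:
Combine smallest probabilities repeatedly
Resulting codes:
  A: 1 (length 1)
  B: 01 (length 2)
  C: 00 (length 2)
Average length = Σ p(s) × length(s) = 1.4000 bits


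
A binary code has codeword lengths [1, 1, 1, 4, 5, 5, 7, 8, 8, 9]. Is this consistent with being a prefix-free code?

Kraft inequality: Σ 2^(-l_i) ≤ 1 for prefix-free code
Calculating: 2^(-1) + 2^(-1) + 2^(-1) + 2^(-4) + 2^(-5) + 2^(-5) + 2^(-7) + 2^(-8) + 2^(-8) + 2^(-9)
= 0.5 + 0.5 + 0.5 + 0.0625 + 0.03125 + 0.03125 + 0.0078125 + 0.00390625 + 0.00390625 + 0.001953125
= 1.6426
Since 1.6426 > 1, prefix-free code does not exist


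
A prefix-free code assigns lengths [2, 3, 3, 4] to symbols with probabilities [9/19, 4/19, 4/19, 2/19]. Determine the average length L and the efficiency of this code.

Average length L = Σ p_i × l_i = 2.6316 bits
Entropy H = 1.7990 bits
Efficiency η = H/L × 100% = 68.36%


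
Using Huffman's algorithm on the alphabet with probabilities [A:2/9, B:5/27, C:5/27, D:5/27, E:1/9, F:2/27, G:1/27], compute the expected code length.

Huffman tree construction:
Combine smallest probabilities repeatedly
Resulting codes:
  A: 01 (length 2)
  B: 110 (length 3)
  C: 111 (length 3)
  D: 00 (length 2)
  E: 100 (length 3)
  F: 1011 (length 4)
  G: 1010 (length 4)
Average length = Σ p(s) × length(s) = 2.7037 bits


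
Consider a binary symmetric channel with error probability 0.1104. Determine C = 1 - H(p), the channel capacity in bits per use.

For BSC with error probability p:
C = 1 - H(p) where H(p) is binary entropy
H(0.1104) = -0.1104 × log₂(0.1104) - 0.8896 × log₂(0.8896)
H(p) = 0.5011
C = 1 - 0.5011 = 0.4989 bits/use


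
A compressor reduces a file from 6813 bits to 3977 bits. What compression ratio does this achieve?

Compression ratio = Original / Compressed
= 6813 / 3977 = 1.71:1


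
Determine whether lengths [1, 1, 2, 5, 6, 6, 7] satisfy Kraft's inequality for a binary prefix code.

Kraft inequality: Σ 2^(-l_i) ≤ 1 for prefix-free code
Calculating: 2^(-1) + 2^(-1) + 2^(-2) + 2^(-5) + 2^(-6) + 2^(-6) + 2^(-7)
= 0.5 + 0.5 + 0.25 + 0.03125 + 0.015625 + 0.015625 + 0.0078125
= 1.3203
Since 1.3203 > 1, prefix-free code does not exist


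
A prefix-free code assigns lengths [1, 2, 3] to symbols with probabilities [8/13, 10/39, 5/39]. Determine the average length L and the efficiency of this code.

Average length L = Σ p_i × l_i = 1.5128 bits
Entropy H = 1.3144 bits
Efficiency η = H/L × 100% = 86.89%


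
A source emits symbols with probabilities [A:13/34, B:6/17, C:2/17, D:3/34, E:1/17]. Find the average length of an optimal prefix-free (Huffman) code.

Huffman tree construction:
Combine smallest probabilities repeatedly
Resulting codes:
  A: 0 (length 1)
  B: 11 (length 2)
  C: 100 (length 3)
  D: 1011 (length 4)
  E: 1010 (length 4)
Average length = Σ p(s) × length(s) = 2.0294 bits


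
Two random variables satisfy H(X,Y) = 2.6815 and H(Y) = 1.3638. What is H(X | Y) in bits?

Chain rule: H(X,Y) = H(X|Y) + H(Y)
H(X|Y) = H(X,Y) - H(Y) = 2.6815 - 1.3638 = 1.3177 bits


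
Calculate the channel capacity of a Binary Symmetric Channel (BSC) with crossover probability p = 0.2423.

For BSC with error probability p:
C = 1 - H(p) where H(p) is binary entropy
H(0.2423) = -0.2423 × log₂(0.2423) - 0.7577 × log₂(0.7577)
H(p) = 0.7988
C = 1 - 0.7988 = 0.2012 bits/use


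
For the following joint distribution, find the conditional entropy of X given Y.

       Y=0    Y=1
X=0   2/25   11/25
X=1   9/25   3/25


H(X|Y) = Σ_y p(y) H(X|Y=y)
  p(Y=0) = 11/25, H(X|Y=0) = 0.6840
  p(Y=1) = 14/25, H(X|Y=1) = 0.7496
H(X|Y) = 0.4400×0.6840 + 0.5600×0.7496 = 0.7208 bits


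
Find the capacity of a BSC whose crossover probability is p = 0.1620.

For BSC with error probability p:
C = 1 - H(p) where H(p) is binary entropy
H(0.1620) = -0.1620 × log₂(0.1620) - 0.8380 × log₂(0.8380)
H(p) = 0.6391
C = 1 - 0.6391 = 0.3609 bits/use


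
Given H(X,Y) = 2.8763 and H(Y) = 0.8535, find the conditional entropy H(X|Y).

Chain rule: H(X,Y) = H(X|Y) + H(Y)
H(X|Y) = H(X,Y) - H(Y) = 2.8763 - 0.8535 = 2.0228 bits


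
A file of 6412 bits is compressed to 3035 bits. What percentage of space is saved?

Space savings = (1 - Compressed/Original) × 100%
= (1 - 3035/6412) × 100%
= 52.67%


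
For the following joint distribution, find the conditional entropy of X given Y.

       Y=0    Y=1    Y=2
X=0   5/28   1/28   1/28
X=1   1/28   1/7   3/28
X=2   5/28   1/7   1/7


H(X|Y) = Σ_y p(y) H(X|Y=y)
  p(Y=0) = 11/28, H(X|Y=0) = 1.3486
  p(Y=1) = 9/28, H(X|Y=1) = 1.3921
  p(Y=2) = 2/7, H(X|Y=2) = 1.4056
H(X|Y) = 0.3929×1.3486 + 0.3214×1.3921 + 0.2857×1.4056 = 1.3789 bits


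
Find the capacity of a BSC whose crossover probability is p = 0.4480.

For BSC with error probability p:
C = 1 - H(p) where H(p) is binary entropy
H(0.4480) = -0.4480 × log₂(0.4480) - 0.5520 × log₂(0.5520)
H(p) = 0.9922
C = 1 - 0.9922 = 0.0078 bits/use


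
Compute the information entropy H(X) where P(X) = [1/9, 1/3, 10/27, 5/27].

H(X) = -Σ p(x) log₂ p(x)
  -1/9 × log₂(1/9) = 0.3522
  -1/3 × log₂(1/3) = 0.5283
  -10/27 × log₂(10/27) = 0.5307
  -5/27 × log₂(5/27) = 0.4505
H(X) = 1.8618 bits


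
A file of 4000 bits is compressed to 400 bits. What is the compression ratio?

Compression ratio = Original / Compressed
= 4000 / 400 = 10.00:1


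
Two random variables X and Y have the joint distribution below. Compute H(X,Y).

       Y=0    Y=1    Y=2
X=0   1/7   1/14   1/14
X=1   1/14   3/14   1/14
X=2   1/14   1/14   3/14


H(X,Y) = -Σ p(x,y) log₂ p(x,y)
  p(0,0)=1/7: -0.1429 × log₂(0.1429) = 0.4011
  p(0,1)=1/14: -0.0714 × log₂(0.0714) = 0.2720
  p(0,2)=1/14: -0.0714 × log₂(0.0714) = 0.2720
  p(1,0)=1/14: -0.0714 × log₂(0.0714) = 0.2720
  p(1,1)=3/14: -0.2143 × log₂(0.2143) = 0.4762
  p(1,2)=1/14: -0.0714 × log₂(0.0714) = 0.2720
  p(2,0)=1/14: -0.0714 × log₂(0.0714) = 0.2720
  p(2,1)=1/14: -0.0714 × log₂(0.0714) = 0.2720
  p(2,2)=3/14: -0.2143 × log₂(0.2143) = 0.4762
H(X,Y) = 2.9852 bits


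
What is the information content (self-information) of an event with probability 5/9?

Information content I(x) = -log₂(p(x))
I = -log₂(5/9) = -log₂(0.5556)
I = 0.8480 bits


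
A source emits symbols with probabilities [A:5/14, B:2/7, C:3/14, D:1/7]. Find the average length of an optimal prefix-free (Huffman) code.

Huffman tree construction:
Combine smallest probabilities repeatedly
Resulting codes:
  A: 11 (length 2)
  B: 10 (length 2)
  C: 01 (length 2)
  D: 00 (length 2)
Average length = Σ p(s) × length(s) = 2.0000 bits


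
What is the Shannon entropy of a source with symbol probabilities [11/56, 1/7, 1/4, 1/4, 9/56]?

H(X) = -Σ p(x) log₂ p(x)
  -11/56 × log₂(11/56) = 0.4612
  -1/7 × log₂(1/7) = 0.4011
  -1/4 × log₂(1/4) = 0.5000
  -1/4 × log₂(1/4) = 0.5000
  -9/56 × log₂(9/56) = 0.4239
H(X) = 2.2861 bits


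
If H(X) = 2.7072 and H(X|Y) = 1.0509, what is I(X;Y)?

I(X;Y) = H(X) - H(X|Y)
I(X;Y) = 2.7072 - 1.0509 = 1.6563 bits


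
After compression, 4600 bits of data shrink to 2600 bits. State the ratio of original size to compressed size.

Compression ratio = Original / Compressed
= 4600 / 2600 = 1.77:1


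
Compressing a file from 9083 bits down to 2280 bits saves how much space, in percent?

Space savings = (1 - Compressed/Original) × 100%
= (1 - 2280/9083) × 100%
= 74.90%


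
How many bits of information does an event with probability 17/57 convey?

Information content I(x) = -log₂(p(x))
I = -log₂(17/57) = -log₂(0.2982)
I = 1.7454 bits


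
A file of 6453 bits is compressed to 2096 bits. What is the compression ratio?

Compression ratio = Original / Compressed
= 6453 / 2096 = 3.08:1


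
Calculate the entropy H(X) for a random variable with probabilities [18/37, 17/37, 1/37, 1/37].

H(X) = -Σ p(x) log₂ p(x)
  -18/37 × log₂(18/37) = 0.5057
  -17/37 × log₂(17/37) = 0.5155
  -1/37 × log₂(1/37) = 0.1408
  -1/37 × log₂(1/37) = 0.1408
H(X) = 1.3028 bits


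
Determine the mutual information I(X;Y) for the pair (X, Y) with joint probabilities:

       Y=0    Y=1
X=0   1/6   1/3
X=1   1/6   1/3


H(X) = 1.0000, H(Y) = 0.9183, H(X,Y) = 1.9183
I(X;Y) = H(X) + H(Y) - H(X,Y) = 0.0000 bits


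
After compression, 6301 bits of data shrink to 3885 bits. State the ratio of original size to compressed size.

Compression ratio = Original / Compressed
= 6301 / 3885 = 1.62:1


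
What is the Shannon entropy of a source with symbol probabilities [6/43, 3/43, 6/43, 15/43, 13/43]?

H(X) = -Σ p(x) log₂ p(x)
  -6/43 × log₂(6/43) = 0.3965
  -3/43 × log₂(3/43) = 0.2680
  -6/43 × log₂(6/43) = 0.3965
  -15/43 × log₂(15/43) = 0.5300
  -13/43 × log₂(13/43) = 0.5218
H(X) = 2.1127 bits


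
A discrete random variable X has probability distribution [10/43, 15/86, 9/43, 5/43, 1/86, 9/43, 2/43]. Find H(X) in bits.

H(X) = -Σ p(x) log₂ p(x)
  -10/43 × log₂(10/43) = 0.4894
  -15/86 × log₂(15/86) = 0.4394
  -9/43 × log₂(9/43) = 0.4723
  -5/43 × log₂(5/43) = 0.3610
  -1/86 × log₂(1/86) = 0.0747
  -9/43 × log₂(9/43) = 0.4723
  -2/43 × log₂(2/43) = 0.2059
H(X) = 2.5149 bits


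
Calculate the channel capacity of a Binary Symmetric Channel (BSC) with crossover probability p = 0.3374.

For BSC with error probability p:
C = 1 - H(p) where H(p) is binary entropy
H(0.3374) = -0.3374 × log₂(0.3374) - 0.6626 × log₂(0.6626)
H(p) = 0.9223
C = 1 - 0.9223 = 0.0777 bits/use


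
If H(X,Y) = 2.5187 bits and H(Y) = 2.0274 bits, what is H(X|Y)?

Chain rule: H(X,Y) = H(X|Y) + H(Y)
H(X|Y) = H(X,Y) - H(Y) = 2.5187 - 2.0274 = 0.4913 bits


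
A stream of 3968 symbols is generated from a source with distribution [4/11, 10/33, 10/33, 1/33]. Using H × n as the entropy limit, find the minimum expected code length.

Entropy H = 1.7275 bits/symbol
Minimum bits = H × n = 1.7275 × 3968
= 6854.65 bits


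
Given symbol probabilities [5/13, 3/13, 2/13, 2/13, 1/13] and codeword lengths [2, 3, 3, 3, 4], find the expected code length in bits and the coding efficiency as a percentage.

Average length L = Σ p_i × l_i = 2.6923 bits
Entropy H = 2.1339 bits
Efficiency η = H/L × 100% = 79.26%


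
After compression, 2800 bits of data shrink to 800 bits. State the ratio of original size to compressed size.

Compression ratio = Original / Compressed
= 2800 / 800 = 3.50:1


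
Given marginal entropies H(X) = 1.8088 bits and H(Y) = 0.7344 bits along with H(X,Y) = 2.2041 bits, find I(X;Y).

I(X;Y) = H(X) + H(Y) - H(X,Y)
I(X;Y) = 1.8088 + 0.7344 - 2.2041 = 0.3391 bits


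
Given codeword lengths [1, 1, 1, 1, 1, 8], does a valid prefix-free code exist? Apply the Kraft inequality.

Kraft inequality: Σ 2^(-l_i) ≤ 1 for prefix-free code
Calculating: 2^(-1) + 2^(-1) + 2^(-1) + 2^(-1) + 2^(-1) + 2^(-8)
= 0.5 + 0.5 + 0.5 + 0.5 + 0.5 + 0.00390625
= 2.5039
Since 2.5039 > 1, prefix-free code does not exist


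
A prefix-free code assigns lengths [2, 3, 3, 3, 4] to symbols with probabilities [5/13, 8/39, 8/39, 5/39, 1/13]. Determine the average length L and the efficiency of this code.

Average length L = Σ p_i × l_i = 2.6923 bits
Entropy H = 2.1324 bits
Efficiency η = H/L × 100% = 79.20%


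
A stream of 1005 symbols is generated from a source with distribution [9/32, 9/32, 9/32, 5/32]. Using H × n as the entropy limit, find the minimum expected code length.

Entropy H = 1.9626 bits/symbol
Minimum bits = H × n = 1.9626 × 1005
= 1972.39 bits


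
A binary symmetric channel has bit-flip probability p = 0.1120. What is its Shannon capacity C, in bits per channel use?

For BSC with error probability p:
C = 1 - H(p) where H(p) is binary entropy
H(0.1120) = -0.1120 × log₂(0.1120) - 0.8880 × log₂(0.8880)
H(p) = 0.5059
C = 1 - 0.5059 = 0.4941 bits/use


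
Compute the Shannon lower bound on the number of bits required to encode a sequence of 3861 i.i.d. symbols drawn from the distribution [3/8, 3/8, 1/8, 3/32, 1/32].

Entropy H = 1.9127 bits/symbol
Minimum bits = H × n = 1.9127 × 3861
= 7384.89 bits


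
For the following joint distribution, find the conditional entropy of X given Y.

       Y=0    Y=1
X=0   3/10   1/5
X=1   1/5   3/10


H(X|Y) = Σ_y p(y) H(X|Y=y)
  p(Y=0) = 1/2, H(X|Y=0) = 0.9710
  p(Y=1) = 1/2, H(X|Y=1) = 0.9710
H(X|Y) = 0.5000×0.9710 + 0.5000×0.9710 = 0.9710 bits


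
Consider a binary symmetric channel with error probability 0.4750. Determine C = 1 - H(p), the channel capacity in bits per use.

For BSC with error probability p:
C = 1 - H(p) where H(p) is binary entropy
H(0.4750) = -0.4750 × log₂(0.4750) - 0.5250 × log₂(0.5250)
H(p) = 0.9982
C = 1 - 0.9982 = 0.0018 bits/use


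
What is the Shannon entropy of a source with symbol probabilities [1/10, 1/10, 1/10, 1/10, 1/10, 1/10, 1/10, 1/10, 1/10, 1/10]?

H(X) = -Σ p(x) log₂ p(x)
  -1/10 × log₂(1/10) = 0.3322
  -1/10 × log₂(1/10) = 0.3322
  -1/10 × log₂(1/10) = 0.3322
  -1/10 × log₂(1/10) = 0.3322
  -1/10 × log₂(1/10) = 0.3322
  -1/10 × log₂(1/10) = 0.3322
  -1/10 × log₂(1/10) = 0.3322
  -1/10 × log₂(1/10) = 0.3322
  -1/10 × log₂(1/10) = 0.3322
  -1/10 × log₂(1/10) = 0.3322
H(X) = 3.3219 bits


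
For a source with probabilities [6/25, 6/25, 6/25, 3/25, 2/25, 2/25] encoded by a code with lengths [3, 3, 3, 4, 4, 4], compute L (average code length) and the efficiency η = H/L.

Average length L = Σ p_i × l_i = 3.2800 bits
Entropy H = 2.4325 bits
Efficiency η = H/L × 100% = 74.16%


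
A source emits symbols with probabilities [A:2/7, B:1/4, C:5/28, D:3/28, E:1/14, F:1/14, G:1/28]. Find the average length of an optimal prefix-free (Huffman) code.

Huffman tree construction:
Combine smallest probabilities repeatedly
Resulting codes:
  A: 10 (length 2)
  B: 01 (length 2)
  C: 111 (length 3)
  D: 001 (length 3)
  E: 1101 (length 4)
  F: 000 (length 3)
  G: 1100 (length 4)
Average length = Σ p(s) × length(s) = 2.5714 bits


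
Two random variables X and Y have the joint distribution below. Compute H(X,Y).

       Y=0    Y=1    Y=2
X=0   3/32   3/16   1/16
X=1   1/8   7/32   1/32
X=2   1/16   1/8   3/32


H(X,Y) = -Σ p(x,y) log₂ p(x,y)
  p(0,0)=3/32: -0.0938 × log₂(0.0938) = 0.3202
  p(0,1)=3/16: -0.1875 × log₂(0.1875) = 0.4528
  p(0,2)=1/16: -0.0625 × log₂(0.0625) = 0.2500
  p(1,0)=1/8: -0.1250 × log₂(0.1250) = 0.3750
  p(1,1)=7/32: -0.2188 × log₂(0.2188) = 0.4796
  p(1,2)=1/32: -0.0312 × log₂(0.0312) = 0.1562
  p(2,0)=1/16: -0.0625 × log₂(0.0625) = 0.2500
  p(2,1)=1/8: -0.1250 × log₂(0.1250) = 0.3750
  p(2,2)=3/32: -0.0938 × log₂(0.0938) = 0.3202
H(X,Y) = 2.9790 bits


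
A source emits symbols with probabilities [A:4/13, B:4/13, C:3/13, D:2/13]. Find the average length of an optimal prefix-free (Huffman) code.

Huffman tree construction:
Combine smallest probabilities repeatedly
Resulting codes:
  A: 10 (length 2)
  B: 11 (length 2)
  C: 01 (length 2)
  D: 00 (length 2)
Average length = Σ p(s) × length(s) = 2.0000 bits


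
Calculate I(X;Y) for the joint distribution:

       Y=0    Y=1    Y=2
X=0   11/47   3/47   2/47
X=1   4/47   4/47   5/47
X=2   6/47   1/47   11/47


H(X) = 1.5724, H(Y) = 1.4844, H(X,Y) = 2.8741
I(X;Y) = H(X) + H(Y) - H(X,Y) = 0.1827 bits


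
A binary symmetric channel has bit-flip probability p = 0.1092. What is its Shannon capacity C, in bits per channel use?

For BSC with error probability p:
C = 1 - H(p) where H(p) is binary entropy
H(0.1092) = -0.1092 × log₂(0.1092) - 0.8908 × log₂(0.8908)
H(p) = 0.4975
C = 1 - 0.4975 = 0.5025 bits/use


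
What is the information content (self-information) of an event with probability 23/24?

Information content I(x) = -log₂(p(x))
I = -log₂(23/24) = -log₂(0.9583)
I = 0.0614 bits


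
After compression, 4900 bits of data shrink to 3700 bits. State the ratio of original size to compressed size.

Compression ratio = Original / Compressed
= 4900 / 3700 = 1.32:1


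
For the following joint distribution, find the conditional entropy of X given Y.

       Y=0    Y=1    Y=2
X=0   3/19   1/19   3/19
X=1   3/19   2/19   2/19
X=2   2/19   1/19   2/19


H(X|Y) = Σ_y p(y) H(X|Y=y)
  p(Y=0) = 8/19, H(X|Y=0) = 1.5613
  p(Y=1) = 4/19, H(X|Y=1) = 1.5000
  p(Y=2) = 7/19, H(X|Y=2) = 1.5567
H(X|Y) = 0.4211×1.5613 + 0.2105×1.5000 + 0.3684×1.5567 = 1.5467 bits


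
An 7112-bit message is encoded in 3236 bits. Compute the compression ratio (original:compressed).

Compression ratio = Original / Compressed
= 7112 / 3236 = 2.20:1


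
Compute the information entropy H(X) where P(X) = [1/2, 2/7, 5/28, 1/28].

H(X) = -Σ p(x) log₂ p(x)
  -1/2 × log₂(1/2) = 0.5000
  -2/7 × log₂(2/7) = 0.5164
  -5/28 × log₂(5/28) = 0.4438
  -1/28 × log₂(1/28) = 0.1717
H(X) = 1.6319 bits


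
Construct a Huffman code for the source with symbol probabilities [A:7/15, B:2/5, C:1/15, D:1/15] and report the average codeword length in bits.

Huffman tree construction:
Combine smallest probabilities repeatedly
Resulting codes:
  A: 0 (length 1)
  B: 11 (length 2)
  C: 100 (length 3)
  D: 101 (length 3)
Average length = Σ p(s) × length(s) = 1.6667 bits


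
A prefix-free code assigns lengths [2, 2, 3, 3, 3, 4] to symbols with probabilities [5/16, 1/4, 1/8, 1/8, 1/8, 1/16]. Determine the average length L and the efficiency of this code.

Average length L = Σ p_i × l_i = 2.5000 bits
Entropy H = 2.3994 bits
Efficiency η = H/L × 100% = 95.98%


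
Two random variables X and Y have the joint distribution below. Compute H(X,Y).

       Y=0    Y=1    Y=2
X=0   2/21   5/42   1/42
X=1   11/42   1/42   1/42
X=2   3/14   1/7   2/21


H(X,Y) = -Σ p(x,y) log₂ p(x,y)
  p(0,0)=2/21: -0.0952 × log₂(0.0952) = 0.3231
  p(0,1)=5/42: -0.1190 × log₂(0.1190) = 0.3655
  p(0,2)=1/42: -0.0238 × log₂(0.0238) = 0.1284
  p(1,0)=11/42: -0.2619 × log₂(0.2619) = 0.5062
  p(1,1)=1/42: -0.0238 × log₂(0.0238) = 0.1284
  p(1,2)=1/42: -0.0238 × log₂(0.0238) = 0.1284
  p(2,0)=3/14: -0.2143 × log₂(0.2143) = 0.4762
  p(2,1)=1/7: -0.1429 × log₂(0.1429) = 0.4011
  p(2,2)=2/21: -0.0952 × log₂(0.0952) = 0.3231
H(X,Y) = 2.7804 bits


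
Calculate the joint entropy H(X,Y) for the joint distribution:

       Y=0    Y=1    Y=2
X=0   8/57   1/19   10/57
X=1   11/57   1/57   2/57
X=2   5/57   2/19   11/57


H(X,Y) = -Σ p(x,y) log₂ p(x,y)
  p(0,0)=8/57: -0.1404 × log₂(0.1404) = 0.3976
  p(0,1)=1/19: -0.0526 × log₂(0.0526) = 0.2236
  p(0,2)=10/57: -0.1754 × log₂(0.1754) = 0.4405
  p(1,0)=11/57: -0.1930 × log₂(0.1930) = 0.4580
  p(1,1)=1/57: -0.0175 × log₂(0.0175) = 0.1023
  p(1,2)=2/57: -0.0351 × log₂(0.0351) = 0.1696
  p(2,0)=5/57: -0.0877 × log₂(0.0877) = 0.3080
  p(2,1)=2/19: -0.1053 × log₂(0.1053) = 0.3419
  p(2,2)=11/57: -0.1930 × log₂(0.1930) = 0.4580
H(X,Y) = 2.8995 bits


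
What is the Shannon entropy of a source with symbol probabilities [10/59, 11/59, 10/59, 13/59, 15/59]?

H(X) = -Σ p(x) log₂ p(x)
  -10/59 × log₂(10/59) = 0.4340
  -11/59 × log₂(11/59) = 0.4518
  -10/59 × log₂(10/59) = 0.4340
  -13/59 × log₂(13/59) = 0.4808
  -15/59 × log₂(15/59) = 0.5023
H(X) = 2.3030 bits
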